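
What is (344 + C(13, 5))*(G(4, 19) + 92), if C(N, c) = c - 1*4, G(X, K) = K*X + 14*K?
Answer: 149730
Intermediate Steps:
G(X, K) = 14*K + K*X
C(N, c) = -4 + c (C(N, c) = c - 4 = -4 + c)
(344 + C(13, 5))*(G(4, 19) + 92) = (344 + (-4 + 5))*(19*(14 + 4) + 92) = (344 + 1)*(19*18 + 92) = 345*(342 + 92) = 345*434 = 149730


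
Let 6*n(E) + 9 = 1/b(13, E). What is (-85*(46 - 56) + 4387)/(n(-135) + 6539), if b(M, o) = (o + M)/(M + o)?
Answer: 15711/19613 ≈ 0.80105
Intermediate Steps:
b(M, o) = 1 (b(M, o) = (M + o)/(M + o) = 1)
n(E) = -4/3 (n(E) = -3/2 + (⅙)/1 = -3/2 + (⅙)*1 = -3/2 + ⅙ = -4/3)
(-85*(46 - 56) + 4387)/(n(-135) + 6539) = (-85*(46 - 56) + 4387)/(-4/3 + 6539) = (-85*(-10) + 4387)/(19613/3) = (850 + 4387)*(3/19613) = 5237*(3/19613) = 15711/19613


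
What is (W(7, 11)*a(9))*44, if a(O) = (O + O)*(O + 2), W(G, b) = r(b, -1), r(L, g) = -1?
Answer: -8712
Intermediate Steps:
W(G, b) = -1
a(O) = 2*O*(2 + O) (a(O) = (2*O)*(2 + O) = 2*O*(2 + O))
(W(7, 11)*a(9))*44 = -2*9*(2 + 9)*44 = -2*9*11*44 = -1*198*44 = -198*44 = -8712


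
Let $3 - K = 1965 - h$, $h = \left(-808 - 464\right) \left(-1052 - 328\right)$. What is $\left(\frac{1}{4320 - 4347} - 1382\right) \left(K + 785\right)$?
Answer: $- \frac{65457338645}{27} \approx -2.4243 \cdot 10^{9}$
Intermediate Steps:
$h = 1755360$ ($h = \left(-1272\right) \left(-1380\right) = 1755360$)
$K = 1753398$ ($K = 3 - \left(1965 - 1755360\right) = 3 - -1753395 = 3 + 1753395 = 1753398$)
$\left(\frac{1}{4320 - 4347} - 1382\right) \left(K + 785\right) = \left(\frac{1}{4320 - 4347} - 1382\right) \left(1753398 + 785\right) = \left(\frac{1}{-27} - 1382\right) 1754183 = \left(- \frac{1}{27} - 1382\right) 1754183 = \left(- \frac{37315}{27}\right) 1754183 = - \frac{65457338645}{27}$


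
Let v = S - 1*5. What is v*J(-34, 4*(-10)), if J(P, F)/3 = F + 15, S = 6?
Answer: -75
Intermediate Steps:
J(P, F) = 45 + 3*F (J(P, F) = 3*(F + 15) = 3*(15 + F) = 45 + 3*F)
v = 1 (v = 6 - 1*5 = 6 - 5 = 1)
v*J(-34, 4*(-10)) = 1*(45 + 3*(4*(-10))) = 1*(45 + 3*(-40)) = 1*(45 - 120) = 1*(-75) = -75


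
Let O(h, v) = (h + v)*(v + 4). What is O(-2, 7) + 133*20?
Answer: 2715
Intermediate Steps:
O(h, v) = (4 + v)*(h + v) (O(h, v) = (h + v)*(4 + v) = (4 + v)*(h + v))
O(-2, 7) + 133*20 = (7² + 4*(-2) + 4*7 - 2*7) + 133*20 = (49 - 8 + 28 - 14) + 2660 = 55 + 2660 = 2715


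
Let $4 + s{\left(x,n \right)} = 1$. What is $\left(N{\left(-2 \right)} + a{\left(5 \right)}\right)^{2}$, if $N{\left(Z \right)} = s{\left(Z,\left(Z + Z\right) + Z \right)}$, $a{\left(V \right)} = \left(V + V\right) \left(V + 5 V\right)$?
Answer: $88209$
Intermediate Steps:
$a{\left(V \right)} = 12 V^{2}$ ($a{\left(V \right)} = 2 V 6 V = 12 V^{2}$)
$s{\left(x,n \right)} = -3$ ($s{\left(x,n \right)} = -4 + 1 = -3$)
$N{\left(Z \right)} = -3$
$\left(N{\left(-2 \right)} + a{\left(5 \right)}\right)^{2} = \left(-3 + 12 \cdot 5^{2}\right)^{2} = \left(-3 + 12 \cdot 25\right)^{2} = \left(-3 + 300\right)^{2} = 297^{2} = 88209$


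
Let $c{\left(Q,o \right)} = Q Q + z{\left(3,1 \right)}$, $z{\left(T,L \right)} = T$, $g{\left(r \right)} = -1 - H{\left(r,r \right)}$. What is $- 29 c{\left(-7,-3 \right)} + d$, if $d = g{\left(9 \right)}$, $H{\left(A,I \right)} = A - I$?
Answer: $-1509$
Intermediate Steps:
$g{\left(r \right)} = -1$ ($g{\left(r \right)} = -1 - \left(r - r\right) = -1 - 0 = -1 + 0 = -1$)
$d = -1$
$c{\left(Q,o \right)} = 3 + Q^{2}$ ($c{\left(Q,o \right)} = Q Q + 3 = Q^{2} + 3 = 3 + Q^{2}$)
$- 29 c{\left(-7,-3 \right)} + d = - 29 \left(3 + \left(-7\right)^{2}\right) - 1 = - 29 \left(3 + 49\right) - 1 = \left(-29\right) 52 - 1 = -1508 - 1 = -1509$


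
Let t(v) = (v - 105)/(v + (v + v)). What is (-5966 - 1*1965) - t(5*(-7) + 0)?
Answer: -23797/3 ≈ -7932.3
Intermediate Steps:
t(v) = (-105 + v)/(3*v) (t(v) = (-105 + v)/(v + 2*v) = (-105 + v)/((3*v)) = (-105 + v)*(1/(3*v)) = (-105 + v)/(3*v))
(-5966 - 1*1965) - t(5*(-7) + 0) = (-5966 - 1*1965) - (-105 + (5*(-7) + 0))/(3*(5*(-7) + 0)) = (-5966 - 1965) - (-105 + (-35 + 0))/(3*(-35 + 0)) = -7931 - (-105 - 35)/(3*(-35)) = -7931 - (-1)*(-140)/(3*35) = -7931 - 1*4/3 = -7931 - 4/3 = -23797/3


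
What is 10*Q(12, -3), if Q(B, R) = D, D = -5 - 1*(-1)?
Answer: -40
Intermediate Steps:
D = -4 (D = -5 + 1 = -4)
Q(B, R) = -4
10*Q(12, -3) = 10*(-4) = -40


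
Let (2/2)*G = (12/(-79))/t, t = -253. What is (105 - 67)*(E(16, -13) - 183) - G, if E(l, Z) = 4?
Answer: -135951586/19987 ≈ -6802.0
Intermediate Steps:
G = 12/19987 (G = (12/(-79))/(-253) = (12*(-1/79))*(-1/253) = -12/79*(-1/253) = 12/19987 ≈ 0.00060039)
(105 - 67)*(E(16, -13) - 183) - G = (105 - 67)*(4 - 183) - 1*12/19987 = 38*(-179) - 12/19987 = -6802 - 12/19987 = -135951586/19987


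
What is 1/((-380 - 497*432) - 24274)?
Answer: -1/239358 ≈ -4.1778e-6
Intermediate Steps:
1/((-380 - 497*432) - 24274) = 1/((-380 - 214704) - 24274) = 1/(-215084 - 24274) = 1/(-239358) = -1/239358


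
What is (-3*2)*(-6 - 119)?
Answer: 750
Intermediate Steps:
(-3*2)*(-6 - 119) = -6*(-125) = 750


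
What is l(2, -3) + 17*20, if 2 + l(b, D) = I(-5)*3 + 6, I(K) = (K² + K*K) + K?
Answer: 479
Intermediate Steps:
I(K) = K + 2*K² (I(K) = (K² + K²) + K = 2*K² + K = K + 2*K²)
l(b, D) = 139 (l(b, D) = -2 + (-5*(1 + 2*(-5))*3 + 6) = -2 + (-5*(1 - 10)*3 + 6) = -2 + (-5*(-9)*3 + 6) = -2 + (45*3 + 6) = -2 + (135 + 6) = -2 + 141 = 139)
l(2, -3) + 17*20 = 139 + 17*20 = 139 + 340 = 479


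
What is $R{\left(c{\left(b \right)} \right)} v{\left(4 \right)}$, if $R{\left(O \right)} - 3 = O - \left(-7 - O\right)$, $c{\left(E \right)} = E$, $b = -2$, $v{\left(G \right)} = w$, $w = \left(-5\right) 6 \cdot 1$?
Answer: $-180$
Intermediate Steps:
$w = -30$ ($w = \left(-30\right) 1 = -30$)
$v{\left(G \right)} = -30$
$R{\left(O \right)} = 10 + 2 O$ ($R{\left(O \right)} = 3 + \left(O - \left(-7 - O\right)\right) = 3 + \left(O + \left(7 + O\right)\right) = 3 + \left(7 + 2 O\right) = 10 + 2 O$)
$R{\left(c{\left(b \right)} \right)} v{\left(4 \right)} = \left(10 + 2 \left(-2\right)\right) \left(-30\right) = \left(10 - 4\right) \left(-30\right) = 6 \left(-30\right) = -180$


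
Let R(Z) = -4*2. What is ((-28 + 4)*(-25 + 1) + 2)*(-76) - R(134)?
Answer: -43920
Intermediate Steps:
R(Z) = -8
((-28 + 4)*(-25 + 1) + 2)*(-76) - R(134) = ((-28 + 4)*(-25 + 1) + 2)*(-76) - 1*(-8) = (-24*(-24) + 2)*(-76) + 8 = (576 + 2)*(-76) + 8 = 578*(-76) + 8 = -43928 + 8 = -43920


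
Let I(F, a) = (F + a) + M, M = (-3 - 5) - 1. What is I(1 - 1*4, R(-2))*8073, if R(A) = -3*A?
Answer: -48438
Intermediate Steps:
M = -9 (M = -8 - 1 = -9)
I(F, a) = -9 + F + a (I(F, a) = (F + a) - 9 = -9 + F + a)
I(1 - 1*4, R(-2))*8073 = (-9 + (1 - 1*4) - 3*(-2))*8073 = (-9 + (1 - 4) + 6)*8073 = (-9 - 3 + 6)*8073 = -6*8073 = -48438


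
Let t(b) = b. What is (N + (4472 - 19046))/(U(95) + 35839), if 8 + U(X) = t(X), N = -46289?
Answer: -5533/3266 ≈ -1.6941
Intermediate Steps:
U(X) = -8 + X
(N + (4472 - 19046))/(U(95) + 35839) = (-46289 + (4472 - 19046))/((-8 + 95) + 35839) = (-46289 - 14574)/(87 + 35839) = -60863/35926 = -60863*1/35926 = -5533/3266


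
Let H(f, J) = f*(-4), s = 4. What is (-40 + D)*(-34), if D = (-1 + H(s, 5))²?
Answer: -8466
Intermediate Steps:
H(f, J) = -4*f
D = 289 (D = (-1 - 4*4)² = (-1 - 16)² = (-17)² = 289)
(-40 + D)*(-34) = (-40 + 289)*(-34) = 249*(-34) = -8466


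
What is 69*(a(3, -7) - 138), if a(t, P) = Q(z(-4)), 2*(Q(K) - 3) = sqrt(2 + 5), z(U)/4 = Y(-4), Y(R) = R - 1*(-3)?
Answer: -9315 + 69*sqrt(7)/2 ≈ -9223.7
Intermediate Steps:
Y(R) = 3 + R (Y(R) = R + 3 = 3 + R)
z(U) = -4 (z(U) = 4*(3 - 4) = 4*(-1) = -4)
Q(K) = 3 + sqrt(7)/2 (Q(K) = 3 + sqrt(2 + 5)/2 = 3 + sqrt(7)/2)
a(t, P) = 3 + sqrt(7)/2
69*(a(3, -7) - 138) = 69*((3 + sqrt(7)/2) - 138) = 69*(-135 + sqrt(7)/2) = -9315 + 69*sqrt(7)/2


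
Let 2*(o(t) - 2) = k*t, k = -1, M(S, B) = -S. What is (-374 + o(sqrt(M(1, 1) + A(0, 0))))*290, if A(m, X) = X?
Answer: -107880 - 145*I ≈ -1.0788e+5 - 145.0*I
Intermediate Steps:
o(t) = 2 - t/2 (o(t) = 2 + (-t)/2 = 2 - t/2)
(-374 + o(sqrt(M(1, 1) + A(0, 0))))*290 = (-374 + (2 - sqrt(-1*1 + 0)/2))*290 = (-374 + (2 - sqrt(-1 + 0)/2))*290 = (-374 + (2 - I/2))*290 = (-372 - I/2)*290 = -107880 - 145*I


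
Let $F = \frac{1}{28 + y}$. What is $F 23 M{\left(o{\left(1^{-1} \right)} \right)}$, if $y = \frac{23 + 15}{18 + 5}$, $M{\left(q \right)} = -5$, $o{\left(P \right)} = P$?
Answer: $- \frac{2645}{682} \approx -3.8783$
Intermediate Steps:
$y = \frac{38}{23} \approx 1.6522$
$F = \frac{23}{682}$ ($F = \frac{1}{28 + \frac{38}{23}} = \frac{1}{\frac{682}{23}} = \frac{23}{682} \approx 0.033724$)
$F 23 M{\left(o{\left(1^{-1} \right)} \right)} = \frac{23}{682} \cdot 23 \left(-5\right) = \frac{529}{682} \left(-5\right) = - \frac{2645}{682}$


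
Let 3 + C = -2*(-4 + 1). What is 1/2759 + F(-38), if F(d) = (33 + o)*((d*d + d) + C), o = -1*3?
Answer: 116622931/2759 ≈ 42270.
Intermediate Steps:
o = -3
C = 3 (C = -3 - 2*(-4 + 1) = -3 - 2*(-3) = -3 + 6 = 3)
F(d) = 90 + 30*d + 30*d**2 (F(d) = (33 - 3)*((d*d + d) + 3) = 30*((d**2 + d) + 3) = 30*((d + d**2) + 3) = 30*(3 + d + d**2) = 90 + 30*d + 30*d**2)
1/2759 + F(-38) = 1/2759 + (90 + 30*(-38) + 30*(-38)**2) = 1/2759 + (90 - 1140 + 30*1444) = 1/2759 + (90 - 1140 + 43320) = 1/2759 + 42270 = 116622931/2759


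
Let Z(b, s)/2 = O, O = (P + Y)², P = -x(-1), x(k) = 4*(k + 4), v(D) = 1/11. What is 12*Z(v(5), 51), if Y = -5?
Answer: 6936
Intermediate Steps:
v(D) = 1/11
x(k) = 16 + 4*k (x(k) = 4*(4 + k) = 16 + 4*k)
P = -12 (P = -(16 + 4*(-1)) = -(16 - 4) = -1*12 = -12)
O = 289 (O = (-12 - 5)² = (-17)² = 289)
Z(b, s) = 578 (Z(b, s) = 2*289 = 578)
12*Z(v(5), 51) = 12*578 = 6936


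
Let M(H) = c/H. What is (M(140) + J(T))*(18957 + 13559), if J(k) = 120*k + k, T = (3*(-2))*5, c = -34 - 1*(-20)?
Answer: -590181658/5 ≈ -1.1804e+8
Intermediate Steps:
c = -14 (c = -34 + 20 = -14)
T = -30 (T = -6*5 = -30)
M(H) = -14/H
J(k) = 121*k
(M(140) + J(T))*(18957 + 13559) = (-14/140 + 121*(-30))*(18957 + 13559) = (-14*1/140 - 3630)*32516 = (-⅒ - 3630)*32516 = -36301/10*32516 = -590181658/5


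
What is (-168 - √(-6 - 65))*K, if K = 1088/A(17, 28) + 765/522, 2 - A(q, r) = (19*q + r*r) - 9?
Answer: -315588/3973 - 3757*I*√71/7946 ≈ -79.433 - 3.984*I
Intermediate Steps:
A(q, r) = 11 - r² - 19*q (A(q, r) = 2 - ((19*q + r*r) - 9) = 2 - ((19*q + r²) - 9) = 2 - ((r² + 19*q) - 9) = 2 - (-9 + r² + 19*q) = 2 + (9 - r² - 19*q) = 11 - r² - 19*q)
K = 3757/7946 (K = 1088/(11 - 1*28² - 19*17) + 765/522 = 1088/(11 - 1*784 - 323) + 765*(1/522) = 1088/(11 - 784 - 323) + 85/58 = 1088/(-1096) + 85/58 = 1088*(-1/1096) + 85/58 = -136/137 + 85/58 = 3757/7946 ≈ 0.47282)
(-168 - √(-6 - 65))*K = (-168 - √(-6 - 65))*(3757/7946) = (-168 - √(-71))*(3757/7946) = (-168 - I*√71)*(3757/7946) = -315588/3973 - 3757*I*√71/7946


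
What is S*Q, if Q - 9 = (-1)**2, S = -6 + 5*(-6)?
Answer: -360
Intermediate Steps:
S = -36 (S = -6 - 30 = -36)
Q = 10 (Q = 9 + (-1)**2 = 9 + 1 = 10)
S*Q = -36*10 = -360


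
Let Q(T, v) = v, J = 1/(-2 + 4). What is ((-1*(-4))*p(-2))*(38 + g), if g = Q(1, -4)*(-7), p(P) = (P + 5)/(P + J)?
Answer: -528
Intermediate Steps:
J = ½ (J = 1/2 = ½ ≈ 0.50000)
p(P) = (5 + P)/(½ + P) (p(P) = (P + 5)/(P + ½) = (5 + P)/(½ + P))
g = 28 (g = -4*(-7) = 28)
((-1*(-4))*p(-2))*(38 + g) = ((-1*(-4))*(2*(5 - 2)/(1 + 2*(-2))))*(38 + 28) = (4*(2*3/(1 - 4)))*66 = (4*(2*3/(-3)))*66 = (4*(2*(-⅓)*3))*66 = (4*(-2))*66 = -8*66 = -528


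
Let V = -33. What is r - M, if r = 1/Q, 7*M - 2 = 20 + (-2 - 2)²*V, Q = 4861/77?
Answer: 2460205/34027 ≈ 72.302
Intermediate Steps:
Q = 4861/77 (Q = 4861*(1/77) = 4861/77 ≈ 63.130)
M = -506/7 (M = 2/7 + (20 + (-2 - 2)²*(-33))/7 = 2/7 + (20 + (-4)²*(-33))/7 = 2/7 + (20 + 16*(-33))/7 = 2/7 + (20 - 528)/7 = 2/7 + (⅐)*(-508) = 2/7 - 508/7 = -506/7 ≈ -72.286)
r = 77/4861 (r = 1/(4861/77) = 77/4861 ≈ 0.015840)
r - M = 77/4861 - 1*(-506/7) = 77/4861 + 506/7 = 2460205/34027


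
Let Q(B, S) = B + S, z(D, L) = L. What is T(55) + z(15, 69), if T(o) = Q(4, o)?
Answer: 128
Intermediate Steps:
T(o) = 4 + o
T(55) + z(15, 69) = (4 + 55) + 69 = 59 + 69 = 128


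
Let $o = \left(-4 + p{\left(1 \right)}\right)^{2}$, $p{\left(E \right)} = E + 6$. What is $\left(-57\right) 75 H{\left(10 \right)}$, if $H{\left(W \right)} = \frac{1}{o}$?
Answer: $-475$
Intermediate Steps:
$p{\left(E \right)} = 6 + E$
$o = 9$ ($o = \left(-4 + \left(6 + 1\right)\right)^{2} = \left(-4 + 7\right)^{2} = 3^{2} = 9$)
$H{\left(W \right)} = \frac{1}{9}$
$\left(-57\right) 75 H{\left(10 \right)} = \left(-57\right) 75 \cdot \frac{1}{9} = \left(-4275\right) \frac{1}{9} = -475$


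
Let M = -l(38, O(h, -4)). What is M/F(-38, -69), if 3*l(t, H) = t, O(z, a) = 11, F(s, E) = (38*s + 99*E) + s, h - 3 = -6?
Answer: 38/24939 ≈ 0.0015237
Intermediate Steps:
h = -3 (h = 3 - 6 = -3)
F(s, E) = 39*s + 99*E
l(t, H) = t/3
M = -38/3 ≈ -12.667
M/F(-38, -69) = -38/(3*(39*(-38) + 99*(-69))) = -38/(3*(-1482 - 6831)) = -38/3/(-8313) = -38/3*(-1/8313) = 38/24939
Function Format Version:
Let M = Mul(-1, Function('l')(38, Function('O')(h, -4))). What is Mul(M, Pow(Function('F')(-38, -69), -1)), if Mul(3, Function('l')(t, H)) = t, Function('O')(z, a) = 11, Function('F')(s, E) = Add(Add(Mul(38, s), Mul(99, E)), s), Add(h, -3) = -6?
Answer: Rational(38, 24939) ≈ 0.0015237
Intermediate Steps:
h = -3 (h = Add(3, -6) = -3)
Function('F')(s, E) = Add(Mul(39, s), Mul(99, E))
Function('l')(t, H) = Mul(Rational(1, 3), t)
M = Rational(-38, 3) (M = Mul(-1, Mul(Rational(1, 3), 38)) = Mul(-1, Rational(38, 3)) = Rational(-38, 3) ≈ -12.667)
Mul(M, Pow(Function('F')(-38, -69), -1)) = Mul(Rational(-38, 3), Pow(Add(Mul(39, -38), Mul(99, -69)), -1)) = Mul(Rational(-38, 3), Pow(Add(-1482, -6831), -1)) = Mul(Rational(-38, 3), Pow(-8313, -1)) = Mul(Rational(-38, 3), Rational(-1, 8313)) = Rational(38, 24939)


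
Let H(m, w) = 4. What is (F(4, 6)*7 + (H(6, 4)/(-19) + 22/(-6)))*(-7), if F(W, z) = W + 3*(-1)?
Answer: -1246/57 ≈ -21.860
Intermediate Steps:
F(W, z) = -3 + W (F(W, z) = W - 3 = -3 + W)
(F(4, 6)*7 + (H(6, 4)/(-19) + 22/(-6)))*(-7) = ((-3 + 4)*7 + (4/(-19) + 22/(-6)))*(-7) = (1*7 + (4*(-1/19) + 22*(-⅙)))*(-7) = (7 + (-4/19 - 11/3))*(-7) = (7 - 221/57)*(-7) = (178/57)*(-7) = -1246/57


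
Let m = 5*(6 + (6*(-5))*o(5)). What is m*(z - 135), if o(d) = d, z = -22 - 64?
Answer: 159120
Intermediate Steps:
z = -86
m = -720 (m = 5*(6 + (6*(-5))*5) = 5*(6 - 30*5) = 5*(6 - 150) = 5*(-144) = -720)
m*(z - 135) = -720*(-86 - 135) = -720*(-221) = 159120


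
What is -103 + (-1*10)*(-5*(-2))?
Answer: -203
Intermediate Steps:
-103 + (-1*10)*(-5*(-2)) = -103 - 10*10 = -103 - 100 = -203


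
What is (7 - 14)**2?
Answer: 49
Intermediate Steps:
(7 - 14)**2 = (-7)**2 = 49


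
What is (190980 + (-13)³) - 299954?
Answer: -111171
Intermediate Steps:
(190980 + (-13)³) - 299954 = (190980 - 2197) - 299954 = 188783 - 299954 = -111171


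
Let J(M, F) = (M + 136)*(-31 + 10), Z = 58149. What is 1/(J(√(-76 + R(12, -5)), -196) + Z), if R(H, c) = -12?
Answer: 2633/145588317 + 2*I*√22/145588317 ≈ 1.8085e-5 + 6.4434e-8*I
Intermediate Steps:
J(M, F) = -2856 - 21*M (J(M, F) = (136 + M)*(-21) = -2856 - 21*M)
1/(J(√(-76 + R(12, -5)), -196) + Z) = 1/((-2856 - 21*√(-76 - 12)) + 58149) = 1/((-2856 - 42*I*√22) + 58149) = 1/(55293 - 42*I*√22)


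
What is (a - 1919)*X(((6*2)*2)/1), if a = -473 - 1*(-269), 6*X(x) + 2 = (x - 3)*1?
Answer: -40337/6 ≈ -6722.8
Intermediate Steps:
X(x) = -⅚ + x/6 (X(x) = -⅓ + ((x - 3)*1)/6 = -⅓ + ((-3 + x)*1)/6 = -⅓ + (-3 + x)/6 = -⅓ + (-½ + x/6) = -⅚ + x/6)
a = -204 (a = -473 + 269 = -204)
(a - 1919)*X(((6*2)*2)/1) = (-204 - 1919)*(-⅚ + (((6*2)*2)/1)/6) = -2123*(-⅚ + ((12*2)*1)/6) = -2123*(-⅚ + (24*1)/6) = -2123*(-⅚ + (⅙)*24) = -2123*(-⅚ + 4) = -2123*19/6 = -40337/6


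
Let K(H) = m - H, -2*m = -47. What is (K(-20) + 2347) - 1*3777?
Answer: -2773/2 ≈ -1386.5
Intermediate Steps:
m = 47/2 (m = -1/2*(-47) = 47/2 ≈ 23.500)
K(H) = 47/2 - H
(K(-20) + 2347) - 1*3777 = ((47/2 - 1*(-20)) + 2347) - 1*3777 = ((47/2 + 20) + 2347) - 3777 = (87/2 + 2347) - 3777 = 4781/2 - 3777 = -2773/2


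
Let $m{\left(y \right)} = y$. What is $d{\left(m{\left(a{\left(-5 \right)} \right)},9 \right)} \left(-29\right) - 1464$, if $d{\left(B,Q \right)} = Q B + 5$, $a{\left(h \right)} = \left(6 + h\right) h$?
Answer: $-304$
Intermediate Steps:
$a{\left(h \right)} = h \left(6 + h\right)$
$d{\left(B,Q \right)} = 5 + B Q$ ($d{\left(B,Q \right)} = B Q + 5 = 5 + B Q$)
$d{\left(m{\left(a{\left(-5 \right)} \right)},9 \right)} \left(-29\right) - 1464 = \left(5 + - 5 \left(6 - 5\right) 9\right) \left(-29\right) - 1464 = \left(5 + \left(-5\right) 1 \cdot 9\right) \left(-29\right) - 1464 = \left(5 - 45\right) \left(-29\right) - 1464 = \left(-40\right) \left(-29\right) - 1464 = 1160 - 1464 = -304$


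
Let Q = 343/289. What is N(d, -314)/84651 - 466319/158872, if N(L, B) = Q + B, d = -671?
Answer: -1631779334251/555238098744 ≈ -2.9389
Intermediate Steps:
Q = 343/289 (Q = 343*(1/289) = 343/289 ≈ 1.1869)
N(L, B) = 343/289 + B
N(d, -314)/84651 - 466319/158872 = (343/289 - 314)/84651 - 466319/158872 = -90403/289*1/84651 - 466319*1/158872 = -90403/24464139 - 66617/22696 = -1631779334251/555238098744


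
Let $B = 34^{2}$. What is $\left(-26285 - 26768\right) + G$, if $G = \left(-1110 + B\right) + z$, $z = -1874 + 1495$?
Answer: $-53386$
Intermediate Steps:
$z = -379$
$B = 1156$
$G = -333$ ($G = \left(-1110 + 1156\right) - 379 = 46 - 379 = -333$)
$\left(-26285 - 26768\right) + G = \left(-26285 - 26768\right) - 333 = -53053 - 333 = -53386$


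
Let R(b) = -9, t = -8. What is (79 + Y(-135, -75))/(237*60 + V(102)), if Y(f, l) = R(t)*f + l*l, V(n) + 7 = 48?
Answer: 6919/14261 ≈ 0.48517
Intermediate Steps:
V(n) = 41 (V(n) = -7 + 48 = 41)
Y(f, l) = l**2 - 9*f (Y(f, l) = -9*f + l*l = -9*f + l**2 = l**2 - 9*f)
(79 + Y(-135, -75))/(237*60 + V(102)) = (79 + ((-75)**2 - 9*(-135)))/(237*60 + 41) = (79 + (5625 + 1215))/(14220 + 41) = (79 + 6840)/14261 = 6919*(1/14261) = 6919/14261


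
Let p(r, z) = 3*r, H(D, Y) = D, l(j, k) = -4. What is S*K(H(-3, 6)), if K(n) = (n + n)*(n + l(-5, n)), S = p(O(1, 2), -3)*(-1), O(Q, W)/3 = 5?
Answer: -1890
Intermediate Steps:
O(Q, W) = 15 (O(Q, W) = 3*5 = 15)
S = -45 (S = (3*15)*(-1) = 45*(-1) = -45)
K(n) = 2*n*(-4 + n) (K(n) = (n + n)*(n - 4) = (2*n)*(-4 + n) = 2*n*(-4 + n))
S*K(H(-3, 6)) = -90*(-3)*(-4 - 3) = -90*(-3)*(-7) = -45*42 = -1890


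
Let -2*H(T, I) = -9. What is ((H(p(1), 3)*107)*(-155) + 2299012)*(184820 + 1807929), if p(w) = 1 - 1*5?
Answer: 8865260048491/2 ≈ 4.4326e+12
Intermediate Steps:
p(w) = -4 (p(w) = 1 - 5 = -4)
H(T, I) = 9/2 (H(T, I) = -½*(-9) = 9/2)
((H(p(1), 3)*107)*(-155) + 2299012)*(184820 + 1807929) = (((9/2)*107)*(-155) + 2299012)*(184820 + 1807929) = ((963/2)*(-155) + 2299012)*1992749 = (-149265/2 + 2299012)*1992749 = (4448759/2)*1992749 = 8865260048491/2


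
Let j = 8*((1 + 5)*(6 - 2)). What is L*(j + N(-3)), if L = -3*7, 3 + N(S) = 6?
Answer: -4095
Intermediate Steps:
N(S) = 3 (N(S) = -3 + 6 = 3)
L = -21
j = 192 (j = 8*(6*4) = 8*24 = 192)
L*(j + N(-3)) = -21*(192 + 3) = -21*195 = -4095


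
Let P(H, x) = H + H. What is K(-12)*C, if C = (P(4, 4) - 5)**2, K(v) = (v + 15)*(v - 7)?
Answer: -513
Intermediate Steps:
P(H, x) = 2*H
K(v) = (-7 + v)*(15 + v) (K(v) = (15 + v)*(-7 + v) = (-7 + v)*(15 + v))
C = 9 (C = (2*4 - 5)**2 = (8 - 5)**2 = 3**2 = 9)
K(-12)*C = (-105 + (-12)**2 + 8*(-12))*9 = (-105 + 144 - 96)*9 = -57*9 = -513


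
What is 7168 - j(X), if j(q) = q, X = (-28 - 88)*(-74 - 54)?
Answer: -7680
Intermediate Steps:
X = 14848 (X = -116*(-128) = 14848)
7168 - j(X) = 7168 - 1*14848 = 7168 - 14848 = -7680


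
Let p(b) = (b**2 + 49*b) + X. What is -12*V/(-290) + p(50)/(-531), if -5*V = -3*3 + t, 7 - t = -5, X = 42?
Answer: -1209586/128325 ≈ -9.4260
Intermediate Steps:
t = 12 (t = 7 - 1*(-5) = 7 + 5 = 12)
p(b) = 42 + b**2 + 49*b (p(b) = (b**2 + 49*b) + 42 = 42 + b**2 + 49*b)
V = -3/5 (V = -(-3*3 + 12)/5 = -(-9 + 12)/5 = -1/5*3 = -3/5 ≈ -0.60000)
-12*V/(-290) + p(50)/(-531) = -12*(-3/5)/(-290) + (42 + 50**2 + 49*50)/(-531) = (36/5)*(-1/290) + (42 + 2500 + 2450)*(-1/531) = -18/725 + 4992*(-1/531) = -18/725 - 1664/177 = -1209586/128325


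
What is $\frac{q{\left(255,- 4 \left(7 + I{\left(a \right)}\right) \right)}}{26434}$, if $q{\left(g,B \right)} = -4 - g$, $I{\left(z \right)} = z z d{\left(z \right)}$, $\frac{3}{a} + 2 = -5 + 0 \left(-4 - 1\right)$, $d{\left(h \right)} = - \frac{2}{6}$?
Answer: $- \frac{259}{26434} \approx -0.009798$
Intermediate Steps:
$d{\left(h \right)} = - \frac{1}{3}$ ($d{\left(h \right)} = \left(-2\right) \frac{1}{6} = - \frac{1}{3}$)
$a = - \frac{3}{7}$ ($a = \frac{3}{-2 - \left(5 + 0 \left(-4 - 1\right)\right)} = \frac{3}{-2 + \left(-5 + 0 \left(-5\right)\right)} = \frac{3}{-2 + \left(-5 + 0\right)} = \frac{3}{-2 - 5} = \frac{3}{-7} = 3 \left(- \frac{1}{7}\right) = - \frac{3}{7} \approx -0.42857$)
$I{\left(z \right)} = - \frac{z^{2}}{3}$ ($I{\left(z \right)} = z z \left(- \frac{1}{3}\right) = z^{2} \left(- \frac{1}{3}\right) = - \frac{z^{2}}{3}$)
$\frac{q{\left(255,- 4 \left(7 + I{\left(a \right)}\right) \right)}}{26434} = \frac{-4 - 255}{26434} = \left(-4 - 255\right) \frac{1}{26434} = \left(-259\right) \frac{1}{26434} = - \frac{259}{26434}$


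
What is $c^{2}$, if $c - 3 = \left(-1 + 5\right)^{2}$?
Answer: $361$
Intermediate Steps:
$c = 19$ ($c = 3 + \left(-1 + 5\right)^{2} = 3 + 4^{2} = 3 + 16 = 19$)
$c^{2} = 19^{2} = 361$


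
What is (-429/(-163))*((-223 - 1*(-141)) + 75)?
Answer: -3003/163 ≈ -18.423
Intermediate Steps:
(-429/(-163))*((-223 - 1*(-141)) + 75) = (-429*(-1/163))*((-223 + 141) + 75) = 429*(-82 + 75)/163 = (429/163)*(-7) = -3003/163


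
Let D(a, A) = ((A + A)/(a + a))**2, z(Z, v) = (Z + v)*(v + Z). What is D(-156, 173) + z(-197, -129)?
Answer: 2586362665/24336 ≈ 1.0628e+5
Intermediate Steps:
z(Z, v) = (Z + v)**2 (z(Z, v) = (Z + v)*(Z + v) = (Z + v)**2)
D(a, A) = A**2/a**2 (D(a, A) = ((2*A)/((2*a)))**2 = ((2*A)*(1/(2*a)))**2 = (A/a)**2 = A**2/a**2)
D(-156, 173) + z(-197, -129) = 173**2/(-156)**2 + (-197 - 129)**2 = 29929*(1/24336) + (-326)**2 = 29929/24336 + 106276 = 2586362665/24336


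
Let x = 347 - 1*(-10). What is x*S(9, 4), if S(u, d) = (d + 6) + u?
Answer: 6783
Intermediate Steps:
S(u, d) = 6 + d + u (S(u, d) = (6 + d) + u = 6 + d + u)
x = 357 (x = 347 + 10 = 357)
x*S(9, 4) = 357*(6 + 4 + 9) = 357*19 = 6783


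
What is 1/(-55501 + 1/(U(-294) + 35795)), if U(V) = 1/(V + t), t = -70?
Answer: -13029379/723143563515 ≈ -1.8018e-5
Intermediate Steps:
U(V) = 1/(-70 + V) (U(V) = 1/(V - 70) = 1/(-70 + V))
1/(-55501 + 1/(U(-294) + 35795)) = 1/(-55501 + 1/(1/(-70 - 294) + 35795)) = 1/(-55501 + 1/(1/(-364) + 35795)) = 1/(-55501 + 1/(-1/364 + 35795)) = 1/(-55501 + 1/(13029379/364)) = 1/(-55501 + 364/13029379) = 1/(-723143563515/13029379) = -13029379/723143563515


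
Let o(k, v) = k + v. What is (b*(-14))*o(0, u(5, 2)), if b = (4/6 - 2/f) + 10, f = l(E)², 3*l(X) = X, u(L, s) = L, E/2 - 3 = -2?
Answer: -1295/3 ≈ -431.67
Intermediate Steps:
E = 2 (E = 6 + 2*(-2) = 6 - 4 = 2)
l(X) = X/3
f = 4/9 (f = ((⅓)*2)² = (⅔)² = 4/9 ≈ 0.44444)
b = 37/6 (b = (4/6 - 2/4/9) + 10 = (4*(⅙) - 2*9/4) + 10 = (⅔ - 9/2) + 10 = -23/6 + 10 = 37/6 ≈ 6.1667)
(b*(-14))*o(0, u(5, 2)) = ((37/6)*(-14))*(0 + 5) = -259/3*5 = -1295/3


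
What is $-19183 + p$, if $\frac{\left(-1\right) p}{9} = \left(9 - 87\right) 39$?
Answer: $8195$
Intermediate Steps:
$p = 27378$ ($p = - 9 \left(9 - 87\right) 39 = - 9 \left(\left(-78\right) 39\right) = \left(-9\right) \left(-3042\right) = 27378$)
$-19183 + p = -19183 + 27378 = 8195$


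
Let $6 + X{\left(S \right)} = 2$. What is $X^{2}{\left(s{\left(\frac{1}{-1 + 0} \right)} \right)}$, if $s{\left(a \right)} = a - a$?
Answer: $16$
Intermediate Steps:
$s{\left(a \right)} = 0$
$X{\left(S \right)} = -4$ ($X{\left(S \right)} = -6 + 2 = -4$)
$X^{2}{\left(s{\left(\frac{1}{-1 + 0} \right)} \right)} = \left(-4\right)^{2} = 16$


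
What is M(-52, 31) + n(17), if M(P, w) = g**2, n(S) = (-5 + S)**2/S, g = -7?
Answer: 977/17 ≈ 57.471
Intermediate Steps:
n(S) = (-5 + S)**2/S
M(P, w) = 49 (M(P, w) = (-7)**2 = 49)
M(-52, 31) + n(17) = 49 + (-5 + 17)**2/17 = 49 + (1/17)*12**2 = 49 + (1/17)*144 = 49 + 144/17 = 977/17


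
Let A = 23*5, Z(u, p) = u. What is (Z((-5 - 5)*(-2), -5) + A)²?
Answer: 18225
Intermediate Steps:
A = 115
(Z((-5 - 5)*(-2), -5) + A)² = ((-5 - 5)*(-2) + 115)² = (-10*(-2) + 115)² = (20 + 115)² = 135² = 18225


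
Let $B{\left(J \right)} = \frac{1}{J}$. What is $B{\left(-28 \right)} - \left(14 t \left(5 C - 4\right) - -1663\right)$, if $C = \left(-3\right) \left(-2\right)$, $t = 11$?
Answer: $- \frac{158677}{28} \approx -5667.0$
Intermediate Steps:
$C = 6$
$B{\left(-28 \right)} - \left(14 t \left(5 C - 4\right) - -1663\right) = \frac{1}{-28} - \left(14 \cdot 11 \left(5 \cdot 6 - 4\right) - -1663\right) = - \frac{1}{28} - \left(154 \left(30 - 4\right) + 1663\right) = - \frac{1}{28} - \left(154 \cdot 26 + 1663\right) = - \frac{1}{28} - \left(4004 + 1663\right) = - \frac{1}{28} - 5667 = - \frac{158677}{28}$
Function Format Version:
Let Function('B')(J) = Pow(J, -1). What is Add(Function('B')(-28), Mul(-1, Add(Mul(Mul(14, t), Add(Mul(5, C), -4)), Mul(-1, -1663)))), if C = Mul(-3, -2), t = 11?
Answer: Rational(-158677, 28) ≈ -5667.0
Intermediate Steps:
C = 6
Add(Function('B')(-28), Mul(-1, Add(Mul(Mul(14, t), Add(Mul(5, C), -4)), Mul(-1, -1663)))) = Add(Pow(-28, -1), Mul(-1, Add(Mul(Mul(14, 11), Add(Mul(5, 6), -4)), Mul(-1, -1663)))) = Add(Rational(-1, 28), Mul(-1, Add(Mul(154, Add(30, -4)), 1663))) = Add(Rational(-1, 28), Mul(-1, Add(Mul(154, 26), 1663))) = Add(Rational(-1, 28), Mul(-1, Add(4004, 1663))) = Add(Rational(-1, 28), Mul(-1, 5667)) = Add(Rational(-1, 28), -5667) = Rational(-158677, 28)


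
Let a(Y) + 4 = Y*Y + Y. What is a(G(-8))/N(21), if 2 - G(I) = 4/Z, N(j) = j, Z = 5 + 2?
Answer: -26/1029 ≈ -0.025267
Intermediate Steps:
Z = 7
G(I) = 10/7 (G(I) = 2 - 4/7 = 10/7)
a(Y) = -4 + Y + Y**2 (a(Y) = -4 + (Y*Y + Y) = -4 + (Y**2 + Y) = -4 + (Y + Y**2) = -4 + Y + Y**2)
a(G(-8))/N(21) = (-4 + 10/7 + (10/7)**2)/21 = (-4 + 10/7 + 100/49)*(1/21) = -26/49*1/21 = -26/1029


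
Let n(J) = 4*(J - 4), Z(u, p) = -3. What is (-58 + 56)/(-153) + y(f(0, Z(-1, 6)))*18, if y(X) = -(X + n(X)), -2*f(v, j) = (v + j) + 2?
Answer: 37181/153 ≈ 243.01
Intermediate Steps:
f(v, j) = -1 - j/2 - v/2 (f(v, j) = -((v + j) + 2)/2 = -((j + v) + 2)/2 = -(2 + j + v)/2 = -1 - j/2 - v/2)
n(J) = -16 + 4*J (n(J) = 4*(-4 + J) = -16 + 4*J)
y(X) = 16 - 5*X (y(X) = -(X + (-16 + 4*X)) = -(-16 + 5*X) = 16 - 5*X)
(-58 + 56)/(-153) + y(f(0, Z(-1, 6)))*18 = (-58 + 56)/(-153) + (16 - 5*(-1 - ½*(-3) - ½*0))*18 = -2*(-1/153) + (16 - 5*(-1 + 3/2 + 0))*18 = 2/153 + (16 - 5*½)*18 = 2/153 + (16 - 5/2)*18 = 2/153 + (27/2)*18 = 2/153 + 243 = 37181/153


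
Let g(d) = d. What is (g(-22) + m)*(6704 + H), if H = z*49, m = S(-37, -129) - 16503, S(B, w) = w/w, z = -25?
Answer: -90534996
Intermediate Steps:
S(B, w) = 1
m = -16502 (m = 1 - 16503 = -16502)
H = -1225 (H = -25*49 = -1225)
(g(-22) + m)*(6704 + H) = (-22 - 16502)*(6704 - 1225) = -16524*5479 = -90534996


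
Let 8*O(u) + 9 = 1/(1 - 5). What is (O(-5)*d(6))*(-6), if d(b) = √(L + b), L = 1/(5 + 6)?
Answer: 111*√737/176 ≈ 17.122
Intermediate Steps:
O(u) = -37/32 (O(u) = -9/8 + 1/(8*(1 - 5)) = -9/8 + (⅛)/(-4) = -9/8 + (⅛)*(-¼) = -9/8 - 1/32 = -37/32)
L = 1/11 ≈ 0.090909
d(b) = √(1/11 + b)
(O(-5)*d(6))*(-6) = -37*√(11 + 121*6)/352*(-6) = -37*√(11 + 726)/352*(-6) = -37*√737/352*(-6) = 111*√737/176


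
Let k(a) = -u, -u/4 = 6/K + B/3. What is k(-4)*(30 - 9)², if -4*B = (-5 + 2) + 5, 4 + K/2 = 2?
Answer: -2940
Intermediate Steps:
K = -4 (K = -8 + 2*2 = -8 + 4 = -4)
B = -½ (B = -((-5 + 2) + 5)/4 = -(-3 + 5)/4 = -¼*2 = -½ ≈ -0.50000)
u = 20/3 (u = -4*(6/(-4) - ½/3) = -4*(6*(-¼) - ½*⅓) = -4*(-3/2 - ⅙) = -4*(-5/3) = 20/3 ≈ 6.6667)
k(a) = -20/3 (k(a) = -1*20/3 = -20/3)
k(-4)*(30 - 9)² = -20*(30 - 9)²/3 = -20/3*21² = -20/3*441 = -2940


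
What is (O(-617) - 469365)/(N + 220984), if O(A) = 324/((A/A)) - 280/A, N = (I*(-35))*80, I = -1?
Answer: -289398017/138074728 ≈ -2.0960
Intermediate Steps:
N = 2800 (N = -1*(-35)*80 = 35*80 = 2800)
O(A) = 324 - 280/A (O(A) = 324/1 - 280/A = 324*1 - 280/A = 324 - 280/A)
(O(-617) - 469365)/(N + 220984) = ((324 - 280/(-617)) - 469365)/(2800 + 220984) = ((324 - 280*(-1/617)) - 469365)/223784 = ((324 + 280/617) - 469365)*(1/223784) = (200188/617 - 469365)*(1/223784) = -289398017/617*1/223784 = -289398017/138074728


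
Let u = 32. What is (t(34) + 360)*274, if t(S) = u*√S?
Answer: 98640 + 8768*√34 ≈ 1.4977e+5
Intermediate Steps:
t(S) = 32*√S
(t(34) + 360)*274 = (32*√34 + 360)*274 = (360 + 32*√34)*274 = 98640 + 8768*√34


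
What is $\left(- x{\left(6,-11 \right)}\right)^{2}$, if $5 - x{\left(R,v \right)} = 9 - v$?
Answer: $225$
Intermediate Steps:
$x{\left(R,v \right)} = -4 + v$ ($x{\left(R,v \right)} = 5 - \left(9 - v\right) = 5 + \left(-9 + v\right) = -4 + v$)
$\left(- x{\left(6,-11 \right)}\right)^{2} = \left(- (-4 - 11)\right)^{2} = \left(\left(-1\right) \left(-15\right)\right)^{2} = 15^{2} = 225$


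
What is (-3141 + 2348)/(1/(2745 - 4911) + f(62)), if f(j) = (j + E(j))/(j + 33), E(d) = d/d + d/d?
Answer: -8588190/7291 ≈ -1177.9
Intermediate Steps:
E(d) = 2 (E(d) = 1 + 1 = 2)
f(j) = (2 + j)/(33 + j) (f(j) = (j + 2)/(j + 33) = (2 + j)/(33 + j))
(-3141 + 2348)/(1/(2745 - 4911) + f(62)) = (-3141 + 2348)/(1/(2745 - 4911) + (2 + 62)/(33 + 62)) = -793/(1/(-2166) + 64/95) = -793/(-1/2166 + (1/95)*64) = -793/(-1/2166 + 64/95) = -793/7291/10830 = -793*10830/7291 = -8588190/7291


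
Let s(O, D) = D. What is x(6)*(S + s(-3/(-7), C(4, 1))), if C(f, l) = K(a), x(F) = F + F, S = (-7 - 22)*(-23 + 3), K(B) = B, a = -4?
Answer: 6912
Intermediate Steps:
S = 580 (S = -29*(-20) = 580)
x(F) = 2*F
C(f, l) = -4
x(6)*(S + s(-3/(-7), C(4, 1))) = (2*6)*(580 - 4) = 12*576 = 6912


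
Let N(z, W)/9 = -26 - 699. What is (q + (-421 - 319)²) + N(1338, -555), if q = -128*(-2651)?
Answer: 880403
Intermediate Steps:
N(z, W) = -6525 (N(z, W) = 9*(-26 - 699) = 9*(-725) = -6525)
q = 339328
(q + (-421 - 319)²) + N(1338, -555) = (339328 + (-421 - 319)²) - 6525 = (339328 + (-740)²) - 6525 = (339328 + 547600) - 6525 = 886928 - 6525 = 880403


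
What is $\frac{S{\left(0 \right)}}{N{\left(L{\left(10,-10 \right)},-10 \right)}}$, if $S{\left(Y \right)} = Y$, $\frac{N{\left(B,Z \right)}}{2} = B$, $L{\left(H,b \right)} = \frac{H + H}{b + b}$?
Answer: $0$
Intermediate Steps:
$L{\left(H,b \right)} = \frac{H}{b}$ ($L{\left(H,b \right)} = \frac{2 H}{2 b} = 2 H \frac{1}{2 b} = \frac{H}{b}$)
$N{\left(B,Z \right)} = 2 B$
$\frac{S{\left(0 \right)}}{N{\left(L{\left(10,-10 \right)},-10 \right)}} = \frac{0}{2 \frac{10}{-10}} = \frac{0}{2 \cdot 10 \left(- \frac{1}{10}\right)} = \frac{0}{2 \left(-1\right)} = \frac{0}{-2} = 0 \left(- \frac{1}{2}\right) = 0$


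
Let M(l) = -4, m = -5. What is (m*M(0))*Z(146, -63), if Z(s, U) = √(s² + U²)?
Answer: 20*√25285 ≈ 3180.3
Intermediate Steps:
Z(s, U) = √(U² + s²)
(m*M(0))*Z(146, -63) = (-5*(-4))*√((-63)² + 146²) = 20*√(3969 + 21316) = 20*√25285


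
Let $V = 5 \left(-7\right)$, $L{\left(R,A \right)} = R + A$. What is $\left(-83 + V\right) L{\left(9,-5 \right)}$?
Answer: $-472$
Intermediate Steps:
$L{\left(R,A \right)} = A + R$
$V = -35$
$\left(-83 + V\right) L{\left(9,-5 \right)} = \left(-83 - 35\right) \left(-5 + 9\right) = \left(-118\right) 4 = -472$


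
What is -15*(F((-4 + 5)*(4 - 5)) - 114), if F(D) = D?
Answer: 1725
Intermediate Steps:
-15*(F((-4 + 5)*(4 - 5)) - 114) = -15*((-4 + 5)*(4 - 5) - 114) = -15*(1*(-1) - 114) = -15*(-1 - 114) = -15*(-115) = 1725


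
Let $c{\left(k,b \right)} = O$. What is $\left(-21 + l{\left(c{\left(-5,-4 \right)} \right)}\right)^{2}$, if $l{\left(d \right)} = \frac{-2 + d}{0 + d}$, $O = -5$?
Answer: $\frac{9604}{25} \approx 384.16$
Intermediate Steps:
$c{\left(k,b \right)} = -5$
$l{\left(d \right)} = \frac{-2 + d}{d}$
$\left(-21 + l{\left(c{\left(-5,-4 \right)} \right)}\right)^{2} = \left(-21 + \frac{-2 - 5}{-5}\right)^{2} = \left(-21 - - \frac{7}{5}\right)^{2} = \left(-21 + \frac{7}{5}\right)^{2} = \left(- \frac{98}{5}\right)^{2} = \frac{9604}{25}$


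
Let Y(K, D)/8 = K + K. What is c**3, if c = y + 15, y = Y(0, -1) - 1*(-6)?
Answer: 9261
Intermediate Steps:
Y(K, D) = 16*K (Y(K, D) = 8*(K + K) = 8*(2*K) = 16*K)
y = 6 (y = 16*0 - 1*(-6) = 0 + 6 = 6)
c = 21 (c = 6 + 15 = 21)
c**3 = 21**3 = 9261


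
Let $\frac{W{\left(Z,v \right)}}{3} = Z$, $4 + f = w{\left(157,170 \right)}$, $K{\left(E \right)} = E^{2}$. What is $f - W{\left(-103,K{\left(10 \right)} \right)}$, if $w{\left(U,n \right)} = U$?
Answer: $462$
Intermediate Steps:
$f = 153$ ($f = -4 + 157 = 153$)
$W{\left(Z,v \right)} = 3 Z$
$f - W{\left(-103,K{\left(10 \right)} \right)} = 153 - 3 \left(-103\right) = 153 - -309 = 153 + 309 = 462$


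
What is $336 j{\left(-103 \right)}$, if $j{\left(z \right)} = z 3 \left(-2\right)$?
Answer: $207648$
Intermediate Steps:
$j{\left(z \right)} = - 6 z$ ($j{\left(z \right)} = 3 z \left(-2\right) = - 6 z$)
$336 j{\left(-103 \right)} = 336 \left(\left(-6\right) \left(-103\right)\right) = 336 \cdot 618 = 207648$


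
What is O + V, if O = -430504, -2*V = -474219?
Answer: -386789/2 ≈ -1.9339e+5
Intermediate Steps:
V = 474219/2 (V = -1/2*(-474219) = 474219/2 ≈ 2.3711e+5)
O + V = -430504 + 474219/2 = -386789/2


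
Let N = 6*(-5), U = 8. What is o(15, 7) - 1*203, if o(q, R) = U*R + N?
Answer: -177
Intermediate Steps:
N = -30
o(q, R) = -30 + 8*R (o(q, R) = 8*R - 30 = -30 + 8*R)
o(15, 7) - 1*203 = (-30 + 8*7) - 1*203 = (-30 + 56) - 203 = 26 - 203 = -177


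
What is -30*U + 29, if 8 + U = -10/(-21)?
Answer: 1783/7 ≈ 254.71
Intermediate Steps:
U = -158/21 (U = -8 - 10/(-21) = -8 - 10*(-1/21) = -8 + 10/21 = -158/21 ≈ -7.5238)
-30*U + 29 = -30*(-158/21) + 29 = 1580/7 + 29 = 1783/7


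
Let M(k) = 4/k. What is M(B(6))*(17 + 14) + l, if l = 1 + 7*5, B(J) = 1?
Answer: 160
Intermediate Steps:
l = 36 (l = 1 + 35 = 36)
M(B(6))*(17 + 14) + l = (4/1)*(17 + 14) + 36 = (4*1)*31 + 36 = 4*31 + 36 = 124 + 36 = 160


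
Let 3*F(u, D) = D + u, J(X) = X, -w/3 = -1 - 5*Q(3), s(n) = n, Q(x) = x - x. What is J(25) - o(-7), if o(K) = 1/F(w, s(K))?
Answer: 103/4 ≈ 25.750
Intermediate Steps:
Q(x) = 0
w = 3 (w = -3*(-1 - 5*0) = -3*(-1 + 0) = -3*(-1) = 3)
F(u, D) = D/3 + u/3 (F(u, D) = (D + u)/3 = D/3 + u/3)
o(K) = 1/(1 + K/3) (o(K) = 1/(K/3 + (⅓)*3) = 1/(K/3 + 1) = 1/(1 + K/3))
J(25) - o(-7) = 25 - 3/(3 - 7) = 25 - 3/(-4) = 25 - 3*(-1)/4 = 25 - 1*(-¾) = 25 + ¾ = 103/4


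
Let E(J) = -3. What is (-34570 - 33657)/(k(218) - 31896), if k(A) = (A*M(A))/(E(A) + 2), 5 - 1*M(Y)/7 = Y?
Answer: -68227/293142 ≈ -0.23274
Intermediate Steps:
M(Y) = 35 - 7*Y
k(A) = -A*(35 - 7*A) (k(A) = (A*(35 - 7*A))/(-3 + 2) = (A*(35 - 7*A))/(-1) = (A*(35 - 7*A))*(-1) = -A*(35 - 7*A))
(-34570 - 33657)/(k(218) - 31896) = (-34570 - 33657)/(7*218*(-5 + 218) - 31896) = -68227/(7*218*213 - 31896) = -68227/(325038 - 31896) = -68227/293142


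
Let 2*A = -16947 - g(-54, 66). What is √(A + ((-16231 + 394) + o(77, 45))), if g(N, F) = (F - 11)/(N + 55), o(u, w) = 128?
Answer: 3*I*√2690 ≈ 155.6*I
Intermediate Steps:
g(N, F) = (-11 + F)/(55 + N)
A = -8501 (A = (-16947 - (-11 + 66)/(55 - 54))/2 = (-16947 - 55/1)/2 = (-16947 - 55)/2 = (½)*(-17002) = -8501)
√(A + ((-16231 + 394) + o(77, 45))) = √(-8501 + ((-16231 + 394) + 128)) = √(-8501 + (-15837 + 128)) = √(-8501 - 15709) = √(-24210) = 3*I*√2690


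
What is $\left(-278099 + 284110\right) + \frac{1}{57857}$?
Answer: $\frac{347778428}{57857} \approx 6011.0$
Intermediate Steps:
$\left(-278099 + 284110\right) + \frac{1}{57857} = 6011 + \frac{1}{57857} = \frac{347778428}{57857}$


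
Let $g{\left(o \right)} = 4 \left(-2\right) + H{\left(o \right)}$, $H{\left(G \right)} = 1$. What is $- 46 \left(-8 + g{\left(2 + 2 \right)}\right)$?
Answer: $690$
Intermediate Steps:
$g{\left(o \right)} = -7$ ($g{\left(o \right)} = 4 \left(-2\right) + 1 = -8 + 1 = -7$)
$- 46 \left(-8 + g{\left(2 + 2 \right)}\right) = - 46 \left(-8 - 7\right) = \left(-46\right) \left(-15\right) = 690$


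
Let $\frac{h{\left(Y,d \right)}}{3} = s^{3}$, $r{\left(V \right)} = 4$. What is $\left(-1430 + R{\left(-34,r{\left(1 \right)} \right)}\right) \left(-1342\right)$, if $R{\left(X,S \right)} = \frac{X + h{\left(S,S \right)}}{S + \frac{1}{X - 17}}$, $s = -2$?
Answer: $\frac{13570304}{7} \approx 1.9386 \cdot 10^{6}$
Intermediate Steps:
$h{\left(Y,d \right)} = -24$ ($h{\left(Y,d \right)} = 3 \left(-2\right)^{3} = 3 \left(-8\right) = -24$)
$R{\left(X,S \right)} = \frac{-24 + X}{S + \frac{1}{-17 + X}}$ ($R{\left(X,S \right)} = \frac{X - 24}{S + \frac{1}{X - 17}} = \frac{-24 + X}{S + \frac{1}{-17 + X}}$)
$\left(-1430 + R{\left(-34,r{\left(1 \right)} \right)}\right) \left(-1342\right) = \left(-1430 + \frac{408 + \left(-34\right)^{2} - -1394}{1 - 68 + 4 \left(-34\right)}\right) \left(-1342\right) = \left(-1430 + \frac{408 + 1156 + 1394}{1 - 68 - 136}\right) \left(-1342\right) = \left(-1430 + \frac{1}{-203} \cdot 2958\right) \left(-1342\right) = \left(-1430 - \frac{102}{7}\right) \left(-1342\right) = \left(- \frac{10112}{7}\right) \left(-1342\right) = \frac{13570304}{7}$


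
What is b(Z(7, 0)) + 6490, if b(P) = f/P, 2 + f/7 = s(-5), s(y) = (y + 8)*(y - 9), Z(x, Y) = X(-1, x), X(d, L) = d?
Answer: 6798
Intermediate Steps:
Z(x, Y) = -1
s(y) = (-9 + y)*(8 + y) (s(y) = (8 + y)*(-9 + y) = (-9 + y)*(8 + y))
f = -308 (f = -14 + 7*(-72 + (-5)² - 1*(-5)) = -14 + 7*(-72 + 25 + 5) = -14 + 7*(-42) = -14 - 294 = -308)
b(P) = -308/P
b(Z(7, 0)) + 6490 = -308/(-1) + 6490 = -308*(-1) + 6490 = 308 + 6490 = 6798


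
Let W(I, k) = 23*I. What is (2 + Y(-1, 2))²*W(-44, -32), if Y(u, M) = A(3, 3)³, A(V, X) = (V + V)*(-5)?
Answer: -737638708048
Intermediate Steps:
A(V, X) = -10*V (A(V, X) = (2*V)*(-5) = -10*V)
Y(u, M) = -27000 (Y(u, M) = (-10*3)³ = (-30)³ = -27000)
(2 + Y(-1, 2))²*W(-44, -32) = (2 - 27000)²*(23*(-44)) = (-26998)²*(-1012) = 728892004*(-1012) = -737638708048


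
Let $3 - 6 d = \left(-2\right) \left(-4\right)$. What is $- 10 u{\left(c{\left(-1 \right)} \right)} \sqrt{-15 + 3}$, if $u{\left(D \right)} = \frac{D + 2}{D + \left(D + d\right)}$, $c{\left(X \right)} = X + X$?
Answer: $0$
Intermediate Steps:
$d = - \frac{5}{6}$ ($d = \frac{1}{2} - \frac{\left(-2\right) \left(-4\right)}{6} = \frac{1}{2} - \frac{4}{3} = - \frac{5}{6} \approx -0.83333$)
$c{\left(X \right)} = 2 X$
$u{\left(D \right)} = \frac{2 + D}{- \frac{5}{6} + 2 D}$ ($u{\left(D \right)} = \frac{D + 2}{D + \left(D - \frac{5}{6}\right)} = \frac{2 + D}{D + \left(- \frac{5}{6} + D\right)} = \frac{2 + D}{- \frac{5}{6} + 2 D}$)
$- 10 u{\left(c{\left(-1 \right)} \right)} \sqrt{-15 + 3} = - 10 \frac{6 \left(2 + 2 \left(-1\right)\right)}{-5 + 12 \cdot 2 \left(-1\right)} \sqrt{-15 + 3} = - 10 \frac{6 \left(2 - 2\right)}{-5 + 12 \left(-2\right)} \sqrt{-12} = - 10 \cdot 6 \frac{1}{-5 - 24} \cdot 0 \cdot 2 i \sqrt{3} = - 10 \cdot 6 \frac{1}{-29} \cdot 0 \cdot 2 i \sqrt{3} = - 10 \cdot 6 \left(- \frac{1}{29}\right) 0 \cdot 2 i \sqrt{3} = \left(-10\right) 0 \cdot 2 i \sqrt{3} = 0 \cdot 2 i \sqrt{3} = 0$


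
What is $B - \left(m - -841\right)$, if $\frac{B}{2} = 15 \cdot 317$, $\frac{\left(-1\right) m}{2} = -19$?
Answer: $8631$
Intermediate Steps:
$m = 38$ ($m = \left(-2\right) \left(-19\right) = 38$)
$B = 9510$ ($B = 2 \cdot 15 \cdot 317 = 2 \cdot 4755 = 9510$)
$B - \left(m - -841\right) = 9510 - \left(38 - -841\right) = 9510 - \left(38 + 841\right) = 9510 - 879 = 8631$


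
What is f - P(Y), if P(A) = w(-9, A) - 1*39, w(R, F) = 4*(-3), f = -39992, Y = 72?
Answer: -39941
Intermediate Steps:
w(R, F) = -12
P(A) = -51 (P(A) = -12 - 1*39 = -12 - 39 = -51)
f - P(Y) = -39992 - 1*(-51) = -39992 + 51 = -39941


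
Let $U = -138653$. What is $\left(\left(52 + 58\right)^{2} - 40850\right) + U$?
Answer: $-167403$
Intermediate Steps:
$\left(\left(52 + 58\right)^{2} - 40850\right) + U = \left(\left(52 + 58\right)^{2} - 40850\right) - 138653 = \left(110^{2} - 40850\right) - 138653 = \left(12100 - 40850\right) - 138653 = -28750 - 138653 = -167403$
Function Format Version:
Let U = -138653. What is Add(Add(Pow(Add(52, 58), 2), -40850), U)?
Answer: -167403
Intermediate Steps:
Add(Add(Pow(Add(52, 58), 2), -40850), U) = Add(Add(Pow(Add(52, 58), 2), -40850), -138653) = Add(Add(Pow(110, 2), -40850), -138653) = Add(Add(12100, -40850), -138653) = Add(-28750, -138653) = -167403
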